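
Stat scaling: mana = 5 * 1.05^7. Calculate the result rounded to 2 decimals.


value = base * growth^level
= 5 * 1.05^7
= 5 * 1.4071
= 7.04

7.04 mana


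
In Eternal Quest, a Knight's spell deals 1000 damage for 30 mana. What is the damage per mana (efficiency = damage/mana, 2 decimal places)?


Efficiency = damage / mana
= 1000 / 30
= 33.33

33.33 dmg/mana


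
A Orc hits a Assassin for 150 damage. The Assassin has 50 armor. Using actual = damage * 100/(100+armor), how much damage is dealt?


actual = 150 * 100 / (100 + 50)
= 150 * 100 / 150
= 15000 / 150
= 100.00

100.00 damage


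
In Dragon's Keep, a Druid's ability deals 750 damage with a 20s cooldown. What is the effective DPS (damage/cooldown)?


DPS = damage / cooldown
= 750 / 20
= 37.50

37.50 DPS


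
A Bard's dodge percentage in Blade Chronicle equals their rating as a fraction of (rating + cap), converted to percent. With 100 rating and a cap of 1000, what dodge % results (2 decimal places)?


dodge% = 100 / (100 + 1000) * 100
= 100 / 1100 * 100
= 0.090909 * 100
= 9.09%

9.09%


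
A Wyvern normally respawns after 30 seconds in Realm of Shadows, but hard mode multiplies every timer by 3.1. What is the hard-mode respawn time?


Respawn time = base * multiplier
= 30 * 3.1
= 93.0 seconds

93.0 seconds


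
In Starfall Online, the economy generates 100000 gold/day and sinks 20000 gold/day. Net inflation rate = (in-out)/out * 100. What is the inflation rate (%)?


Net gold = 100000 - 20000 = 80000
Inflation rate = net / sunk * 100 = 80000 / 20000 * 100
= 4.0 * 100
= 400.00%

400.00%


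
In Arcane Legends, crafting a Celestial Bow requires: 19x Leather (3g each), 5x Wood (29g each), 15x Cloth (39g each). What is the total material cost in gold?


Cost breakdown:
  Leather: 19 * 3 = 57
  Wood: 5 * 29 = 145
  Cloth: 15 * 39 = 585
Total = 57 + 145 + 585 = 787

787 gold


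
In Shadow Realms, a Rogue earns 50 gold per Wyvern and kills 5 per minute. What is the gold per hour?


Gold per minute = 50 * 5 = 250
Gold per hour = 250 * 60 = 15000

15000 gold/hour


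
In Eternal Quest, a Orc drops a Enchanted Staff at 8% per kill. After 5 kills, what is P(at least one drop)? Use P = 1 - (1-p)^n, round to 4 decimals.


P(at least one) = 1 - P(none) = 1 - (1-p)^n
p = 8/100 = 0.08
1 - p = 0.92
(1 - p)^5 = 0.92^5 = 0.659082
P(at least one) = 1 - 0.659082 = 0.3409

0.3409


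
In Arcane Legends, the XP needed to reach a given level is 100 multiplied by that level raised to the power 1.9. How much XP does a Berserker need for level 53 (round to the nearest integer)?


XP = 100 * level^1.9
Substitute level = 53:
XP = 100 * 53^1.9
= 100 * 1888.5311
= 188853

188853 XP


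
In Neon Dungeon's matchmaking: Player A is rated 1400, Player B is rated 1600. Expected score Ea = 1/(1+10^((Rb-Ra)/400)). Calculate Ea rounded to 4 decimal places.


Elo expected score: Ea = 1/(1 + 10^((Rb-Ra)/400))
Rb - Ra = 1600 - 1400 = 200
(Rb-Ra)/400 = 200/400 = 0.5
10^0.5 = 3.162278
Ea = 1/(1 + 3.162278) = 1/4.162278 = 0.2403

0.2403


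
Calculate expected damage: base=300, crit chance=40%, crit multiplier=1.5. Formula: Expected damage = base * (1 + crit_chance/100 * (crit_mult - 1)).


E[dmg] = base * (1 + crit_chance * (crit_mult - 1))
cc as decimal = 40/100 = 0.4
cm - 1 = 1.5 - 1 = 0.5
Bonus factor = 0.4 * 0.5 = 0.2
Total multiplier = 1 + 0.2 = 1.2
Expected damage = 300 * 1.2 = 360.00

360.00 damage


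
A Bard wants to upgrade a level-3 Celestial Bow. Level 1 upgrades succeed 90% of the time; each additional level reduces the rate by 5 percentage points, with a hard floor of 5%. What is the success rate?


raw_rate = 90 - 5 * (3 - 1)
= 90 - 5 * 2
= 90 - 10
= 80
Apply floor: max(80, 5) = 80%

80%


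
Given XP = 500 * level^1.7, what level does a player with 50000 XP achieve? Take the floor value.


XP = 500 * level^1.7, so level = (XP / 500)^(1/1.7)
= (50000 / 500)^(1/1.7)
= 100.0^0.5882
= 15.0131
Floor: level = 15

level 15


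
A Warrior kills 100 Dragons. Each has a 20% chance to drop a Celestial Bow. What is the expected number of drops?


Expected drops = kills * (drop_rate / 100)
= 100 * (20 / 100)
= 100 * 0.2
= 20.0

20.0 drops


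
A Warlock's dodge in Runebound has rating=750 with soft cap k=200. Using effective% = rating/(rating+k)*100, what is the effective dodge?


effective% = rating / (rating + k) * 100
= 750 / (750 + 200) * 100
= 750 / 950 * 100
= 0.789474 * 100
= 78.95%

78.95%


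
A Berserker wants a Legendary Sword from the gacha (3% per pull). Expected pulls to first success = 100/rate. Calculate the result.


Expected pulls for a geometric distribution = 1/p = 100 / rate%
= 100 / 3
= 33.33

33.33 pulls


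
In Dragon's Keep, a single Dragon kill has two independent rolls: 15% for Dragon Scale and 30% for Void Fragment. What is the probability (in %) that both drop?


For independent events, P(both) = P(A) * P(B)
= 15% * 30%
= 450 / 100 %
= 4.5%

4.5%


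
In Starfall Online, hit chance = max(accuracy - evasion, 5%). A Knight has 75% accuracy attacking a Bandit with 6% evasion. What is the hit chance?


accuracy - evasion = 75 - 6 = 69
Apply floor: max(69, 5) = 69
Hit chance = 69%

69%


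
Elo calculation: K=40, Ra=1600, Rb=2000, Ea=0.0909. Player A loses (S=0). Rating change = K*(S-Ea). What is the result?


Elo update: delta = K * (S - Ea), where S = 0 (loses)
S - Ea = 0 - 0.0909 = -0.0909
Rating change = 40 * -0.0909
= -3.64

-3.64 rating points


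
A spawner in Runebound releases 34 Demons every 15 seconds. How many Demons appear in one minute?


Spawns per minute = count * (60 / interval)
= 34 * (60 / 15)
= 34 * 4.0
= 136.0

136.0 per minute


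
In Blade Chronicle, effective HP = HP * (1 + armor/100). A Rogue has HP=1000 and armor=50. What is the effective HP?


EHP = 1000 * (1 + 50/100)
= 1000 * (1 + 0.5)
= 1000 * 1.5
= 1500.0

1500.0 EHP


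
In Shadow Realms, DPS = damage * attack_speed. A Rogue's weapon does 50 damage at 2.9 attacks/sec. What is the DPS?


DPS = damage * attack_speed
= 50 * 2.9
= 145.0

145.0 DPS


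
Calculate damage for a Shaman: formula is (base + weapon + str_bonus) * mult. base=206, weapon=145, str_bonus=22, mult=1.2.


Sum base + weapon + str = 206 + 145 + 22 = 373
Multiply by 1.2:
373 * 1.2 = 447.6

447.6 damage


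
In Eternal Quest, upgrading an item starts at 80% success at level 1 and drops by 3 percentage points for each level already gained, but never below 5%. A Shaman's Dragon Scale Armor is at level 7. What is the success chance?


raw_rate = 80 - 3 * (7 - 1)
= 80 - 3 * 6
= 80 - 18
= 62
Apply floor: max(62, 5) = 62%

62%


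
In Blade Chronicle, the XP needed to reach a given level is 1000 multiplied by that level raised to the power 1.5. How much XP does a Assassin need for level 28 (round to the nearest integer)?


XP = 1000 * level^1.5
Substitute level = 28:
XP = 1000 * 28^1.5
= 1000 * 148.1621
= 148162

148162 XP


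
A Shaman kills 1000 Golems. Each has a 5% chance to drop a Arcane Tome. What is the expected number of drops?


Expected drops = kills * (drop_rate / 100)
= 1000 * (5 / 100)
= 1000 * 0.05
= 50.0

50.0 drops


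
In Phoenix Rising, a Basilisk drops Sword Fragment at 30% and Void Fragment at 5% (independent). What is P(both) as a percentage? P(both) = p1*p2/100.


For independent events, P(both) = P(A) * P(B)
= 30% * 5%
= 150 / 100 %
= 1.5%

1.5%


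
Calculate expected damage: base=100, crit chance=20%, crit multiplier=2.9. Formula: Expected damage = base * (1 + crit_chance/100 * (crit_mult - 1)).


E[dmg] = base * (1 + crit_chance * (crit_mult - 1))
cc as decimal = 20/100 = 0.2
cm - 1 = 2.9 - 1 = 1.9
Bonus factor = 0.2 * 1.9 = 0.38
Total multiplier = 1 + 0.38 = 1.38
Expected damage = 100 * 1.38 = 138.00

138.00 damage


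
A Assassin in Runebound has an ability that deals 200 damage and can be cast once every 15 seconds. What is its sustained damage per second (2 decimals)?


DPS = damage / cooldown
= 200 / 15
= 13.33

13.33 DPS


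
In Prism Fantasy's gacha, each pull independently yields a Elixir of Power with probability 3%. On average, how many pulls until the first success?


Expected pulls for a geometric distribution = 1/p = 100 / rate%
= 100 / 3
= 33.33

33.33 pulls


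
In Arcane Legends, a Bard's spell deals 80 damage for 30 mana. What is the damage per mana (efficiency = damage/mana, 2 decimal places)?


Efficiency = damage / mana
= 80 / 30
= 2.67

2.67 dmg/mana


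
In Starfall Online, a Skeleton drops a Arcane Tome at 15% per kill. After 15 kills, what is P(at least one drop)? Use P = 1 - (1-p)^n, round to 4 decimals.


P(at least one) = 1 - P(none) = 1 - (1-p)^n
p = 15/100 = 0.15
1 - p = 0.85
(1 - p)^15 = 0.85^15 = 0.087354
P(at least one) = 1 - 0.087354 = 0.9126

0.9126


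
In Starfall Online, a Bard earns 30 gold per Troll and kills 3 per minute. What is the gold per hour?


Gold per minute = 30 * 3 = 90
Gold per hour = 90 * 60 = 5400

5400 gold/hour


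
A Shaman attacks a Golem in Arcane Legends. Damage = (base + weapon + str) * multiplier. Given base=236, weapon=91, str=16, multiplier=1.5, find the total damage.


Sum base + weapon + str = 236 + 91 + 16 = 343
Multiply by 1.5:
343 * 1.5 = 514.5

514.5 damage


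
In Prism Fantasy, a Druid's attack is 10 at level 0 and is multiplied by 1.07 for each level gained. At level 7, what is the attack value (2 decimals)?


value = base * growth^level
= 10 * 1.07^7
= 10 * 1.605781
= 16.06

16.06 attack


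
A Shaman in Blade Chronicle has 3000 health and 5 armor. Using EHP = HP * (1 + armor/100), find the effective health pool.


EHP = 3000 * (1 + 5/100)
= 3000 * (1 + 0.05)
= 3000 * 1.05
= 3150.0

3150.0 EHP


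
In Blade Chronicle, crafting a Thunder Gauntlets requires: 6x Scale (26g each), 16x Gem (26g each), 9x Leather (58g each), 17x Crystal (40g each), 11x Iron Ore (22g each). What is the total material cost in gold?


Cost breakdown:
  Scale: 6 * 26 = 156
  Gem: 16 * 26 = 416
  Leather: 9 * 58 = 522
  Crystal: 17 * 40 = 680
  Iron Ore: 11 * 22 = 242
Total = 156 + 416 + 522 + 680 + 242 = 2016

2016 gold


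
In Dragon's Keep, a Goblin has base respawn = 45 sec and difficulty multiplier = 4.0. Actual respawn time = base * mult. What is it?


Respawn time = base * multiplier
= 45 * 4.0
= 180.0 seconds

180.0 seconds


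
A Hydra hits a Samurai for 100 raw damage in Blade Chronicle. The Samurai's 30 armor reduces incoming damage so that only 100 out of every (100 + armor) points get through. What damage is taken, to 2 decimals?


actual = 100 * 100 / (100 + 30)
= 100 * 100 / 130
= 10000 / 130
= 76.92

76.92 damage


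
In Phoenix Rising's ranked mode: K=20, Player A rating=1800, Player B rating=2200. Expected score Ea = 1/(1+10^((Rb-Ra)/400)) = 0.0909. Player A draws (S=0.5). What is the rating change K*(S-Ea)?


Elo update: delta = K * (S - Ea), where S = 0.5 (draws)
S - Ea = 0.5 - 0.0909 = 0.4091
Rating change = 20 * 0.4091
= 8.18

8.18 rating points


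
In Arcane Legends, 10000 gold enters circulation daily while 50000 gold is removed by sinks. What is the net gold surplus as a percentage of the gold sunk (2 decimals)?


Net gold = 10000 - 50000 = -40000
Inflation rate = net / sunk * 100 = -40000 / 50000 * 100
= -0.8 * 100
= -80.00%

-80.00%


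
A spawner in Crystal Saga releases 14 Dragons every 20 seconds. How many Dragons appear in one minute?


Spawns per minute = count * (60 / interval)
= 14 * (60 / 20)
= 14 * 3.0
= 42.0

42.0 per minute


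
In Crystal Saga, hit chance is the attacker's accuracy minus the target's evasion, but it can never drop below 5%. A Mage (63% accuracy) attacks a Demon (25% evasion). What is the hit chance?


accuracy - evasion = 63 - 25 = 38
Apply floor: max(38, 5) = 38
Hit chance = 38%

38%


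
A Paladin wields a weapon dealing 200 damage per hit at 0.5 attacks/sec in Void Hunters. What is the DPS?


DPS = damage * attack_speed
= 200 * 0.5
= 100.0

100.0 DPS


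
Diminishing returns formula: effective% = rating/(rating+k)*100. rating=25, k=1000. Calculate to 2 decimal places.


effective% = rating / (rating + k) * 100
= 25 / (25 + 1000) * 100
= 25 / 1025 * 100
= 0.02439 * 100
= 2.44%

2.44%


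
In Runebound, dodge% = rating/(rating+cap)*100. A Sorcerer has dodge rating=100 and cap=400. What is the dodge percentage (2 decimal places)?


dodge% = 100 / (100 + 400) * 100
= 100 / 500 * 100
= 0.2 * 100
= 20.00%

20.00%


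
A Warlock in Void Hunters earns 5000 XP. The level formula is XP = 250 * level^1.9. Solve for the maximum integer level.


XP = 250 * level^1.9, so level = (XP / 250)^(1/1.9)
= (5000 / 250)^(1/1.9)
= 20.0^0.5263
= 4.839
Floor: level = 4

level 4


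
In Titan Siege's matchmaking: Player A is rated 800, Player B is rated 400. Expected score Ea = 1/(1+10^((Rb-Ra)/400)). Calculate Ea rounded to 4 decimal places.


Elo expected score: Ea = 1/(1 + 10^((Rb-Ra)/400))
Rb - Ra = 400 - 800 = -400
(Rb-Ra)/400 = -400/400 = -1.0
10^-1.0 = 0.1
Ea = 1/(1 + 0.1) = 1/1.1 = 0.9091

0.9091


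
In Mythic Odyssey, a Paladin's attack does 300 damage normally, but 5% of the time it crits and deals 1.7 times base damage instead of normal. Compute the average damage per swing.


E[dmg] = base * (1 + crit_chance * (crit_mult - 1))
cc as decimal = 5/100 = 0.05
cm - 1 = 1.7 - 1 = 0.7
Bonus factor = 0.05 * 0.7 = 0.035
Total multiplier = 1 + 0.035 = 1.035
Expected damage = 300 * 1.035 = 310.50

310.50 damage


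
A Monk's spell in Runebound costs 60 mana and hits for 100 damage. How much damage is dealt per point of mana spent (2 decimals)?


Efficiency = damage / mana
= 100 / 60
= 1.67

1.67 dmg/mana


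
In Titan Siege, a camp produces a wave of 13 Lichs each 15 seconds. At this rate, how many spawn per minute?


Spawns per minute = count * (60 / interval)
= 13 * (60 / 15)
= 13 * 4.0
= 52.0

52.0 per minute


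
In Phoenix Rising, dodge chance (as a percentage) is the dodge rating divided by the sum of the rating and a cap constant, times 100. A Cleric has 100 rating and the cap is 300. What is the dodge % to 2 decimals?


dodge% = 100 / (100 + 300) * 100
= 100 / 400 * 100
= 0.25 * 100
= 25.00%

25.00%


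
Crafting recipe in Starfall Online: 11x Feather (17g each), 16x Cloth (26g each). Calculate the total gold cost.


Cost breakdown:
  Feather: 11 * 17 = 187
  Cloth: 16 * 26 = 416
Total = 187 + 416 = 603

603 gold


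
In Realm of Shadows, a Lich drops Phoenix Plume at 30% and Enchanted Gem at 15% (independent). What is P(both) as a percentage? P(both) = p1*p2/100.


For independent events, P(both) = P(A) * P(B)
= 30% * 15%
= 450 / 100 %
= 4.5%

4.5%


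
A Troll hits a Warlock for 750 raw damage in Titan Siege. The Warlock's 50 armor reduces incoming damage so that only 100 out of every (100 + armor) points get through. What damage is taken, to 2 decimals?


actual = 750 * 100 / (100 + 50)
= 750 * 100 / 150
= 75000 / 150
= 500.00

500.00 damage


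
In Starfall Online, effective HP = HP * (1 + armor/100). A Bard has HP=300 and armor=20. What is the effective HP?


EHP = 300 * (1 + 20/100)
= 300 * (1 + 0.2)
= 300 * 1.2
= 360.0

360.0 EHP


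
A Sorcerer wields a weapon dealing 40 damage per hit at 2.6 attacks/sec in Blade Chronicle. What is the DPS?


DPS = damage * attack_speed
= 40 * 2.6
= 104.0

104.0 DPS


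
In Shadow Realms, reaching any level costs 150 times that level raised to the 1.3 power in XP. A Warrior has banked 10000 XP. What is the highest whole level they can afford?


XP = 150 * level^1.3, so level = (XP / 150)^(1/1.3)
= (10000 / 150)^(1/1.3)
= 66.6667^0.7692
= 25.2934
Floor: level = 25

level 25


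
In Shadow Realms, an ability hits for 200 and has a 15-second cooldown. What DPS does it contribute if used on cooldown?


DPS = damage / cooldown
= 200 / 15
= 13.33

13.33 DPS


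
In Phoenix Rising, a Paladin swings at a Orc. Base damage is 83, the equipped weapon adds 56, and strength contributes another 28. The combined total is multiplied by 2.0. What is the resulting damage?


Sum base + weapon + str = 83 + 56 + 28 = 167
Multiply by 2.0:
167 * 2.0 = 334.0

334.0 damage


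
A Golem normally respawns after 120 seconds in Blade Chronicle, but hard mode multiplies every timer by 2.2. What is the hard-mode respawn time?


Respawn time = base * multiplier
= 120 * 2.2
= 264.0 seconds

264.0 seconds


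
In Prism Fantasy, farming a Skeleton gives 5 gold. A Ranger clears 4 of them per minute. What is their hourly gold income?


Gold per minute = 5 * 4 = 20
Gold per hour = 20 * 60 = 1200

1200 gold/hour


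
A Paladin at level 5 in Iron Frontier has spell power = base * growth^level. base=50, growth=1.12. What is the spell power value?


value = base * growth^level
= 50 * 1.12^5
= 50 * 1.762342
= 88.12

88.12 spell power


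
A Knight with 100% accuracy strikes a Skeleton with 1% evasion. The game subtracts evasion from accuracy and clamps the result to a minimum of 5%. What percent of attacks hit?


accuracy - evasion = 100 - 1 = 99
Apply floor: max(99, 5) = 99
Hit chance = 99%

99%


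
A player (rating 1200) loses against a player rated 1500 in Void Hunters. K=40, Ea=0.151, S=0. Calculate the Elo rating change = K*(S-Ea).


Elo update: delta = K * (S - Ea), where S = 0 (loses)
S - Ea = 0 - 0.151 = -0.151
Rating change = 40 * -0.151
= -6.04

-6.04 rating points


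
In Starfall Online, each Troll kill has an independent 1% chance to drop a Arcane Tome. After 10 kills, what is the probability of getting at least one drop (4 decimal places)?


P(at least one) = 1 - P(none) = 1 - (1-p)^n
p = 1/100 = 0.01
1 - p = 0.99
(1 - p)^10 = 0.99^10 = 0.904382
P(at least one) = 1 - 0.904382 = 0.0956

0.0956


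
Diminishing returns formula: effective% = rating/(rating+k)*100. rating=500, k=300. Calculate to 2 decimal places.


effective% = rating / (rating + k) * 100
= 500 / (500 + 300) * 100
= 500 / 800 * 100
= 0.625 * 100
= 62.50%

62.50%


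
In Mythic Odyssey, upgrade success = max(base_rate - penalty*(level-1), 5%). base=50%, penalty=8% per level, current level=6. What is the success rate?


raw_rate = 50 - 8 * (6 - 1)
= 50 - 8 * 5
= 50 - 40
= 10
Apply floor: max(10, 5) = 10%

10%


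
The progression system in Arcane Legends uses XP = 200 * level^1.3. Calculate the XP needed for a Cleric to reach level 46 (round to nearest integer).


XP = 200 * level^1.3
Substitute level = 46:
XP = 200 * 46^1.3
= 200 * 145.0725
= 29015

29015 XP


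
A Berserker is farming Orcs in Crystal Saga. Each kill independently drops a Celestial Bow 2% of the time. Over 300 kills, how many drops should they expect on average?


Expected drops = kills * (drop_rate / 100)
= 300 * (2 / 100)
= 300 * 0.02
= 6.0

6.0 drops


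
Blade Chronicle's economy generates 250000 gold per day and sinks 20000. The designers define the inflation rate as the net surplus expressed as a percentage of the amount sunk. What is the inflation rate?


Net gold = 250000 - 20000 = 230000
Inflation rate = net / sunk * 100 = 230000 / 20000 * 100
= 11.5 * 100
= 1150.00%

1150.00%


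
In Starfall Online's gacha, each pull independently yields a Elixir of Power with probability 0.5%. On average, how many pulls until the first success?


Expected pulls for a geometric distribution = 1/p = 100 / rate%
= 100 / 0.5
= 200.0

200.0 pulls


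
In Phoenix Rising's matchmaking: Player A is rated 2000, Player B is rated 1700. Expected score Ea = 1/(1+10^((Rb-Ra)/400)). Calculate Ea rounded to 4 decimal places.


Elo expected score: Ea = 1/(1 + 10^((Rb-Ra)/400))
Rb - Ra = 1700 - 2000 = -300
(Rb-Ra)/400 = -300/400 = -0.75
10^-0.75 = 0.177828
Ea = 1/(1 + 0.177828) = 1/1.177828 = 0.8490

0.8490


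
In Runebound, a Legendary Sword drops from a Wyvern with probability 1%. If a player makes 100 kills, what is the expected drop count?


Expected drops = kills * (drop_rate / 100)
= 100 * (1 / 100)
= 100 * 0.01
= 1.0

1.0 drops


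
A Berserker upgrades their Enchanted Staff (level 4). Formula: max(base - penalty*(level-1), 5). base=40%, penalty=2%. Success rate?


raw_rate = 40 - 2 * (4 - 1)
= 40 - 2 * 3
= 40 - 6
= 34
Apply floor: max(34, 5) = 34%

34%


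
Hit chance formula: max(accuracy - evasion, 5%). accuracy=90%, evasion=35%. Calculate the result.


accuracy - evasion = 90 - 35 = 55
Apply floor: max(55, 5) = 55
Hit chance = 55%

55%


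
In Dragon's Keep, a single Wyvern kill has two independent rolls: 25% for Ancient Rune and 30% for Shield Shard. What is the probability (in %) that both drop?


For independent events, P(both) = P(A) * P(B)
= 25% * 30%
= 750 / 100 %
= 7.5%

7.5%


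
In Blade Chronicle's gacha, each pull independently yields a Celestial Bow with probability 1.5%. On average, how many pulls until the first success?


Expected pulls for a geometric distribution = 1/p = 100 / rate%
= 100 / 1.5
= 66.67

66.67 pulls


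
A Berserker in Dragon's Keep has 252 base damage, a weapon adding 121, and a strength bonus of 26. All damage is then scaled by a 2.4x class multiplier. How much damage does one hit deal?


Sum base + weapon + str = 252 + 121 + 26 = 399
Multiply by 2.4:
399 * 2.4 = 957.6

957.6 damage


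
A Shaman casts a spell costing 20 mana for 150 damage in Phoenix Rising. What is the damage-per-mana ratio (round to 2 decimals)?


Efficiency = damage / mana
= 150 / 20
= 7.50

7.50 dmg/mana


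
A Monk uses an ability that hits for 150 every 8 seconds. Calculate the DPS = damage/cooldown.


DPS = damage / cooldown
= 150 / 8
= 18.75

18.75 DPS


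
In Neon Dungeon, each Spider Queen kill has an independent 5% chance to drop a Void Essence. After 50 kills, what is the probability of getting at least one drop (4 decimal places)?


P(at least one) = 1 - P(none) = 1 - (1-p)^n
p = 5/100 = 0.05
1 - p = 0.95
(1 - p)^50 = 0.95^50 = 0.076945
P(at least one) = 1 - 0.076945 = 0.9231

0.9231


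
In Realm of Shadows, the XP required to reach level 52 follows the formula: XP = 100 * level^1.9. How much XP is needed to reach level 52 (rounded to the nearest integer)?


XP = 100 * level^1.9
Substitute level = 52:
XP = 100 * 52^1.9
= 100 * 1821.4043
= 182140

182140 XP


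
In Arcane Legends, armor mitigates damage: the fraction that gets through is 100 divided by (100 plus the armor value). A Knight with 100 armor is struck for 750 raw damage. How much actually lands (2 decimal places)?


actual = 750 * 100 / (100 + 100)
= 750 * 100 / 200
= 75000 / 200
= 375.00

375.00 damage


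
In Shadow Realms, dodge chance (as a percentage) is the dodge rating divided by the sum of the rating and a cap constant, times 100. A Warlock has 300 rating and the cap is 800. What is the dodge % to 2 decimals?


dodge% = 300 / (300 + 800) * 100
= 300 / 1100 * 100
= 0.272727 * 100
= 27.27%

27.27%


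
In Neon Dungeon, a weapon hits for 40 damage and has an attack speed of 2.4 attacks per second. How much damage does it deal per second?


DPS = damage * attack_speed
= 40 * 2.4
= 96.0

96.0 DPS


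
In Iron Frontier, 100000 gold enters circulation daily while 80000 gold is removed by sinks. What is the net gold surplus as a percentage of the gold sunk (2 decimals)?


Net gold = 100000 - 80000 = 20000
Inflation rate = net / sunk * 100 = 20000 / 80000 * 100
= 0.25 * 100
= 25.00%

25.00%


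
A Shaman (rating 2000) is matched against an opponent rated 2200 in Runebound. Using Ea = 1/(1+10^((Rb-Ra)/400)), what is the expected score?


Elo expected score: Ea = 1/(1 + 10^((Rb-Ra)/400))
Rb - Ra = 2200 - 2000 = 200
(Rb-Ra)/400 = 200/400 = 0.5
10^0.5 = 3.162278
Ea = 1/(1 + 3.162278) = 1/4.162278 = 0.2403

0.2403


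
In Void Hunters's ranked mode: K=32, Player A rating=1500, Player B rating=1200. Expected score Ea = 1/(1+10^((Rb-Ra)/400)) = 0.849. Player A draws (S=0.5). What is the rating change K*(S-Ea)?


Elo update: delta = K * (S - Ea), where S = 0.5 (draws)
S - Ea = 0.5 - 0.849 = -0.349
Rating change = 32 * -0.349
= -11.17

-11.17 rating points


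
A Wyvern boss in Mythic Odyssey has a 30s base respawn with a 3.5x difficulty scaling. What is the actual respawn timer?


Respawn time = base * multiplier
= 30 * 3.5
= 105.0 seconds

105.0 seconds


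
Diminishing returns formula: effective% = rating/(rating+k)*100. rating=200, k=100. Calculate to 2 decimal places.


effective% = rating / (rating + k) * 100
= 200 / (200 + 100) * 100
= 200 / 300 * 100
= 0.666667 * 100
= 66.67%

66.67%


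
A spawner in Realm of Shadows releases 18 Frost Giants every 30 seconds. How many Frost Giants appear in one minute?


Spawns per minute = count * (60 / interval)
= 18 * (60 / 30)
= 18 * 2.0
= 36.0

36.0 per minute


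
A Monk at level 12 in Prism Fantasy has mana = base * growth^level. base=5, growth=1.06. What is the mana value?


value = base * growth^level
= 5 * 1.06^12
= 5 * 2.012196
= 10.06

10.06 mana


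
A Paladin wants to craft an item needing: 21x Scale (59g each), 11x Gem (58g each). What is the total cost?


Cost breakdown:
  Scale: 21 * 59 = 1239
  Gem: 11 * 58 = 638
Total = 1239 + 638 = 1877

1877 gold


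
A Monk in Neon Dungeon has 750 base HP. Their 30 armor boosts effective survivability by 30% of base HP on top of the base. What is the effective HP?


EHP = 750 * (1 + 30/100)
= 750 * (1 + 0.3)
= 750 * 1.3
= 975.0

975.0 EHP


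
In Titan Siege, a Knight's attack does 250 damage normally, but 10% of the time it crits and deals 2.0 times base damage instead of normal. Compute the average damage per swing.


E[dmg] = base * (1 + crit_chance * (crit_mult - 1))
cc as decimal = 10/100 = 0.1
cm - 1 = 2.0 - 1 = 1.0
Bonus factor = 0.1 * 1.0 = 0.1
Total multiplier = 1 + 0.1 = 1.1
Expected damage = 250 * 1.1 = 275.00

275.00 damage


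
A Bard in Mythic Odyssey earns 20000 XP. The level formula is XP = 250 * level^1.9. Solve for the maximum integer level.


XP = 250 * level^1.9, so level = (XP / 250)^(1/1.9)
= (20000 / 250)^(1/1.9)
= 80.0^0.5263
= 10.0375
Floor: level = 10

level 10


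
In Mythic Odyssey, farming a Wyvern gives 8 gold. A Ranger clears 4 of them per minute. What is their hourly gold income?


Gold per minute = 8 * 4 = 32
Gold per hour = 32 * 60 = 1920

1920 gold/hour


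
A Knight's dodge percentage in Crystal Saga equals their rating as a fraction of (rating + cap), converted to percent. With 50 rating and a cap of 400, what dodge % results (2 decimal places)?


dodge% = 50 / (50 + 400) * 100
= 50 / 450 * 100
= 0.111111 * 100
= 11.11%

11.11%


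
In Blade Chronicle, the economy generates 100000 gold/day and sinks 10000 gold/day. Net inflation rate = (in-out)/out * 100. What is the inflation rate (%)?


Net gold = 100000 - 10000 = 90000
Inflation rate = net / sunk * 100 = 90000 / 10000 * 100
= 9.0 * 100
= 900.00%

900.00%


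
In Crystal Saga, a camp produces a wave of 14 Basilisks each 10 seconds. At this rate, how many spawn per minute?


Spawns per minute = count * (60 / interval)
= 14 * (60 / 10)
= 14 * 6.0
= 84.0

84.0 per minute


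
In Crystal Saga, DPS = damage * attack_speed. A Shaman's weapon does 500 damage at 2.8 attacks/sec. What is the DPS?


DPS = damage * attack_speed
= 500 * 2.8
= 1400.0

1400.0 DPS


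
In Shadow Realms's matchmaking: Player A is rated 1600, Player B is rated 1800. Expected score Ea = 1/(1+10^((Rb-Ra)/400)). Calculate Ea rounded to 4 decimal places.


Elo expected score: Ea = 1/(1 + 10^((Rb-Ra)/400))
Rb - Ra = 1800 - 1600 = 200
(Rb-Ra)/400 = 200/400 = 0.5
10^0.5 = 3.162278
Ea = 1/(1 + 3.162278) = 1/4.162278 = 0.2403

0.2403


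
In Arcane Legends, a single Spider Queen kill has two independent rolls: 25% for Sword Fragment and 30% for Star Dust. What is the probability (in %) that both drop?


For independent events, P(both) = P(A) * P(B)
= 25% * 30%
= 750 / 100 %
= 7.5%

7.5%


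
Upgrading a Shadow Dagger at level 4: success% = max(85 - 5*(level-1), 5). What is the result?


raw_rate = 85 - 5 * (4 - 1)
= 85 - 5 * 3
= 85 - 15
= 70
Apply floor: max(70, 5) = 70%

70%


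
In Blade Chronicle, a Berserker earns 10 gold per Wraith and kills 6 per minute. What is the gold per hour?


Gold per minute = 10 * 6 = 60
Gold per hour = 60 * 60 = 3600

3600 gold/hour


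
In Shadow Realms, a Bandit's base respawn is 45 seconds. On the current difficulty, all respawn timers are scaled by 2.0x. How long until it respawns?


Respawn time = base * multiplier
= 45 * 2.0
= 90.0 seconds

90.0 seconds


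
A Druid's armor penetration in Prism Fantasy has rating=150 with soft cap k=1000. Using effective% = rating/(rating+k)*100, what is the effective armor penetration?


effective% = rating / (rating + k) * 100
= 150 / (150 + 1000) * 100
= 150 / 1150 * 100
= 0.130435 * 100
= 13.04%

13.04%


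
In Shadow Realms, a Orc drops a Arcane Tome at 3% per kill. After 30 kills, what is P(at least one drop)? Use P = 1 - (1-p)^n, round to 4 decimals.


P(at least one) = 1 - P(none) = 1 - (1-p)^n
p = 3/100 = 0.03
1 - p = 0.97
(1 - p)^30 = 0.97^30 = 0.401007
P(at least one) = 1 - 0.401007 = 0.5990

0.5990


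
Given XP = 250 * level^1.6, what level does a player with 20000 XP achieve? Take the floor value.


XP = 250 * level^1.6, so level = (XP / 250)^(1/1.6)
= (20000 / 250)^(1/1.6)
= 80.0^0.625
= 15.4679
Floor: level = 15

level 15


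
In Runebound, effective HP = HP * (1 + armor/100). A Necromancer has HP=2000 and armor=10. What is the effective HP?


EHP = 2000 * (1 + 10/100)
= 2000 * (1 + 0.1)
= 2000 * 1.1
= 2200.0

2200.0 EHP


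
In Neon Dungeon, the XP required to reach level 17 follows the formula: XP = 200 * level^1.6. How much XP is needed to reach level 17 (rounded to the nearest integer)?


XP = 200 * level^1.6
Substitute level = 17:
XP = 200 * 17^1.6
= 200 * 93.0504
= 18610

18610 XP


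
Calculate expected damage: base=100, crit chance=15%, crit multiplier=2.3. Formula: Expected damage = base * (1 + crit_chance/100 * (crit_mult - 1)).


E[dmg] = base * (1 + crit_chance * (crit_mult - 1))
cc as decimal = 15/100 = 0.15
cm - 1 = 2.3 - 1 = 1.3
Bonus factor = 0.15 * 1.3 = 0.195
Total multiplier = 1 + 0.195 = 1.195
Expected damage = 100 * 1.195 = 119.50

119.50 damage


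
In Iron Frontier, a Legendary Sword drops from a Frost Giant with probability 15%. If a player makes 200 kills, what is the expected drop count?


Expected drops = kills * (drop_rate / 100)
= 200 * (15 / 100)
= 200 * 0.15
= 30.0

30.0 drops


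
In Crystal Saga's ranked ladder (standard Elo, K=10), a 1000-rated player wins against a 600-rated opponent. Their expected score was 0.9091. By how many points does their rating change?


Elo update: delta = K * (S - Ea), where S = 1 (wins)
S - Ea = 1 - 0.9091 = 0.0909
Rating change = 10 * 0.0909
= 0.91

0.91 rating points


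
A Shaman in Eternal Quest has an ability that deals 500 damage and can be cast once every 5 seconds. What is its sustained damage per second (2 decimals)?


DPS = damage / cooldown
= 500 / 5
= 100.00

100.00 DPS


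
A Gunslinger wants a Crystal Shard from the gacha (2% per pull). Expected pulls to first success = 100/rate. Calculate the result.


Expected pulls for a geometric distribution = 1/p = 100 / rate%
= 100 / 2
= 50.0

50.0 pulls


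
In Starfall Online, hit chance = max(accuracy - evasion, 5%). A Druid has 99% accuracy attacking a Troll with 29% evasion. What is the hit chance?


accuracy - evasion = 99 - 29 = 70
Apply floor: max(70, 5) = 70
Hit chance = 70%

70%


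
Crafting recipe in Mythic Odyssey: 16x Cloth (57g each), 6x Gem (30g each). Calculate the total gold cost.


Cost breakdown:
  Cloth: 16 * 57 = 912
  Gem: 6 * 30 = 180
Total = 912 + 180 = 1092

1092 gold


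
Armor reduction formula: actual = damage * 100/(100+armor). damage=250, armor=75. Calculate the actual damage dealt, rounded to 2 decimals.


actual = 250 * 100 / (100 + 75)
= 250 * 100 / 175
= 25000 / 175
= 142.86

142.86 damage


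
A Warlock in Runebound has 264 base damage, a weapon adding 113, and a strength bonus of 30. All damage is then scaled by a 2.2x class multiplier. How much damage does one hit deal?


Sum base + weapon + str = 264 + 113 + 30 = 407
Multiply by 2.2:
407 * 2.2 = 895.4

895.4 damage


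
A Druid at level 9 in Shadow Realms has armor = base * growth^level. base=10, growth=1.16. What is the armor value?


value = base * growth^level
= 10 * 1.16^9
= 10 * 3.802961
= 38.03

38.03 armor


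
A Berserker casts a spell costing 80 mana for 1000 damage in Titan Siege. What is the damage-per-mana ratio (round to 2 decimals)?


Efficiency = damage / mana
= 1000 / 80
= 12.50

12.50 dmg/mana


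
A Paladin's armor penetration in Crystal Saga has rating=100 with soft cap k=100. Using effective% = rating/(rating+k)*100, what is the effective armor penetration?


effective% = rating / (rating + k) * 100
= 100 / (100 + 100) * 100
= 100 / 200 * 100
= 0.5 * 100
= 50.00%

50.00%


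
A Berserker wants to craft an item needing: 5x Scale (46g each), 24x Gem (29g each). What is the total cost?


Cost breakdown:
  Scale: 5 * 46 = 230
  Gem: 24 * 29 = 696
Total = 230 + 696 = 926

926 gold


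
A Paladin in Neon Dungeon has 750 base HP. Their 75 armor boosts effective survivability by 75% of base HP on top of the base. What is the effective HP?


EHP = 750 * (1 + 75/100)
= 750 * (1 + 0.75)
= 750 * 1.75
= 1312.5

1312.5 EHP


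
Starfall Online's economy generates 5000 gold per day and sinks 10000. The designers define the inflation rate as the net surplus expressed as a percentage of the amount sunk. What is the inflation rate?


Net gold = 5000 - 10000 = -5000
Inflation rate = net / sunk * 100 = -5000 / 10000 * 100
= -0.5 * 100
= -50.00%

-50.00%


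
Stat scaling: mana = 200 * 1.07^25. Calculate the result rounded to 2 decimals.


value = base * growth^level
= 200 * 1.07^25
= 200 * 5.427433
= 1085.49

1085.49 mana


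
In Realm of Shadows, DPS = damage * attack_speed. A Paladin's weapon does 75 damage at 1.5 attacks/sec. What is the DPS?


DPS = damage * attack_speed
= 75 * 1.5
= 112.5

112.5 DPS


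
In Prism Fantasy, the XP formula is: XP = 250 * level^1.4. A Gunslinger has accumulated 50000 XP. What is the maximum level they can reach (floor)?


XP = 250 * level^1.4, so level = (XP / 250)^(1/1.4)
= (50000 / 250)^(1/1.4)
= 200.0^0.7143
= 44.0142
Floor: level = 44

level 44


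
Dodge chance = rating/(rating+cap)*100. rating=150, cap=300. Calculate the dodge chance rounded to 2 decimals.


dodge% = 150 / (150 + 300) * 100
= 150 / 450 * 100
= 0.333333 * 100
= 33.33%

33.33%


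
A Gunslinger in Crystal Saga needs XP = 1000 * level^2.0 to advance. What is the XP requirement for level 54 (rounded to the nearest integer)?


XP = 1000 * level^2.0
Substitute level = 54:
XP = 1000 * 54^2.0
= 1000 * 2916.0
= 2916000

2916000 XP


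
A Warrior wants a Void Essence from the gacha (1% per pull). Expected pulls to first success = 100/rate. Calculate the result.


Expected pulls for a geometric distribution = 1/p = 100 / rate%
= 100 / 1
= 100.0

100.0 pulls


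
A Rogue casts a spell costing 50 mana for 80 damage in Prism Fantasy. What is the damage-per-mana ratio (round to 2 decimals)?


Efficiency = damage / mana
= 80 / 50
= 1.60

1.60 dmg/mana


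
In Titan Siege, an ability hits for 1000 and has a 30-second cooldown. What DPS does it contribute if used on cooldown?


DPS = damage / cooldown
= 1000 / 30
= 33.33

33.33 DPS


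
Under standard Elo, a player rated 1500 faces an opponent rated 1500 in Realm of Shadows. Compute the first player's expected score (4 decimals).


Elo expected score: Ea = 1/(1 + 10^((Rb-Ra)/400))
Rb - Ra = 1500 - 1500 = 0
(Rb-Ra)/400 = 0/400 = 0.0
10^0.0 = 1.0
Ea = 1/(1 + 1.0) = 1/2.0 = 0.5000

0.5000


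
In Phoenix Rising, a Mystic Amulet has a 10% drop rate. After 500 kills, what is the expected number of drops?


Expected drops = kills * (drop_rate / 100)
= 500 * (10 / 100)
= 500 * 0.1
= 50.0

50.0 drops


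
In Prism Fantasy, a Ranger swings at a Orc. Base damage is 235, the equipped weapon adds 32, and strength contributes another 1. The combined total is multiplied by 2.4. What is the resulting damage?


Sum base + weapon + str = 235 + 32 + 1 = 268
Multiply by 2.4:
268 * 2.4 = 643.2

643.2 damage


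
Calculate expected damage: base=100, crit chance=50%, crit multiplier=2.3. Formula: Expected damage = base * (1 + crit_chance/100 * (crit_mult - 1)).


E[dmg] = base * (1 + crit_chance * (crit_mult - 1))
cc as decimal = 50/100 = 0.5
cm - 1 = 2.3 - 1 = 1.3
Bonus factor = 0.5 * 1.3 = 0.65
Total multiplier = 1 + 0.65 = 1.65
Expected damage = 100 * 1.65 = 165.00

165.00 damage


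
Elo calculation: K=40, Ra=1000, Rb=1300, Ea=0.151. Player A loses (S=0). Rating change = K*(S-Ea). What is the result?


Elo update: delta = K * (S - Ea), where S = 0 (loses)
S - Ea = 0 - 0.151 = -0.151
Rating change = 40 * -0.151
= -6.04

-6.04 rating points


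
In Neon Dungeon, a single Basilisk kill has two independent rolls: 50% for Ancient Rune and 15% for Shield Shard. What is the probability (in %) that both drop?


For independent events, P(both) = P(A) * P(B)
= 50% * 15%
= 750 / 100 %
= 7.5%

7.5%


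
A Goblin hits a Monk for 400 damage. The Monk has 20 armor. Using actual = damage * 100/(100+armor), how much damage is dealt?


actual = 400 * 100 / (100 + 20)
= 400 * 100 / 120
= 40000 / 120
= 333.33

333.33 damage


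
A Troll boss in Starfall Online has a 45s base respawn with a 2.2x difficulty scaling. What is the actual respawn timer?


Respawn time = base * multiplier
= 45 * 2.2
= 99.0 seconds

99.0 seconds


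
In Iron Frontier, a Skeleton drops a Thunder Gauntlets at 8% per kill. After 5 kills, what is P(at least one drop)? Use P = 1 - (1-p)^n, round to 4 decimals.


P(at least one) = 1 - P(none) = 1 - (1-p)^n
p = 8/100 = 0.08
1 - p = 0.92
(1 - p)^5 = 0.92^5 = 0.659082
P(at least one) = 1 - 0.659082 = 0.3409

0.3409


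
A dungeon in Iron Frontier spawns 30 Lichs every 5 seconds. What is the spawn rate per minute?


Spawns per minute = count * (60 / interval)
= 30 * (60 / 5)
= 30 * 12.0
= 360.0

360.0 per minute


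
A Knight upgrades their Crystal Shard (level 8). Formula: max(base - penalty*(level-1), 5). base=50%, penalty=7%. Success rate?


raw_rate = 50 - 7 * (8 - 1)
= 50 - 7 * 7
= 50 - 49
= 1
Apply floor: max(1, 5) = 5%

5%


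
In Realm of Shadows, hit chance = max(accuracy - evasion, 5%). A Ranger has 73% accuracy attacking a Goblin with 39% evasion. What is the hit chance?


accuracy - evasion = 73 - 39 = 34
Apply floor: max(34, 5) = 34
Hit chance = 34%

34%


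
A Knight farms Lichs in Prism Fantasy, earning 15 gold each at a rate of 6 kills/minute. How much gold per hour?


Gold per minute = 15 * 6 = 90
Gold per hour = 90 * 60 = 5400

5400 gold/hour


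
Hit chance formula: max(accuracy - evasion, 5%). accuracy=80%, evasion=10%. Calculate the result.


accuracy - evasion = 80 - 10 = 70
Apply floor: max(70, 5) = 70
Hit chance = 70%

70%


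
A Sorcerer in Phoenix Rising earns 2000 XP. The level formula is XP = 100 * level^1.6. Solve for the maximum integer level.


XP = 100 * level^1.6, so level = (XP / 100)^(1/1.6)
= (2000 / 100)^(1/1.6)
= 20.0^0.625
= 6.5034
Floor: level = 6

level 6


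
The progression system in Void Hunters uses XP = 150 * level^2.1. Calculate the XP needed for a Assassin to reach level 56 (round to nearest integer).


XP = 150 * level^2.1
Substitute level = 56:
XP = 150 * 56^2.1
= 150 * 4690.2377
= 703536

703536 XP


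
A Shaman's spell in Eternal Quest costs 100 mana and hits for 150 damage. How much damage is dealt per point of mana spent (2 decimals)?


Efficiency = damage / mana
= 150 / 100
= 1.50

1.50 dmg/mana
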